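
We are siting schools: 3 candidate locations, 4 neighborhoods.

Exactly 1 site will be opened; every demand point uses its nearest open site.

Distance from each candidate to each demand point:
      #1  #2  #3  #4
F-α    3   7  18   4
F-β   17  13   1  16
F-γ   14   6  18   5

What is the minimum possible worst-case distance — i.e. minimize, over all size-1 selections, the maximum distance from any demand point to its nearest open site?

17

Open {F-β}.
  Farthest demand point is #1 at distance 17 (to F-β); all others are ≤ 17.
With {F-α} the worst case is 18.
With {F-γ} the worst case is 18.
No size-1 selection achieves below 17.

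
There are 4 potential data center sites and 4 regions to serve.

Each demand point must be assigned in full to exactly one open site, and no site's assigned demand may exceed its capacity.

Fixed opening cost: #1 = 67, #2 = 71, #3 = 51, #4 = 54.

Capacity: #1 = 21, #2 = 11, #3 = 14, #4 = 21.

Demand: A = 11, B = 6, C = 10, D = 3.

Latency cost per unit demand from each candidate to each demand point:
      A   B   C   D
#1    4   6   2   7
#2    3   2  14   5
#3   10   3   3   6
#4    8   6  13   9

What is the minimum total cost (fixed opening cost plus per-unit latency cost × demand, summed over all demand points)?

218

Open {#1, #3}; cheapest assignment that respects the capacities:
  #1 (cap 21, load 21): A, C — cost 11×4 + 10×2 = 64
  #3 (cap 14, load 9): B, D — cost 6×3 + 3×6 = 36
  Shipping 100, fixed 118 → total 218.
  Any other capacity-feasible assignment to {#1, #3} ships for at least 100.
Compare {#1, #2}: its best feasible assignment gives total 229.
Compare {#1, #4}: its best feasible assignment gives total 248.
Every other set of open sites that can feasibly serve all demand totals ≥ 229 even under its best assignment. Minimum: 218.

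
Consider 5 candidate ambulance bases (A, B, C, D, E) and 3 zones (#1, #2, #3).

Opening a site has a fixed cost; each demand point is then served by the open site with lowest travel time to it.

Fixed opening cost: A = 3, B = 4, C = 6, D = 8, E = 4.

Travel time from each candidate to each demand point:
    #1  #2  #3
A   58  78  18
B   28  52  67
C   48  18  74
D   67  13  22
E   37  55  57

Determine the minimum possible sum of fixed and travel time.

Open {A, B, D}: assign each demand point to its cheapest open site.
  #1→B 28, #2→D 13, #3→A 18
  travel time 59, fixed 15 → total 74.
Compare {B, D}: travel time 63 + fixed 12 = 75.
Compare {A, B, C}: travel time 64 + fixed 13 = 77.
Compare {A, B, D, E}: travel time 59 + fixed 19 = 78.
All other subsets cost ≥ 75. Minimum total cost: 74.

74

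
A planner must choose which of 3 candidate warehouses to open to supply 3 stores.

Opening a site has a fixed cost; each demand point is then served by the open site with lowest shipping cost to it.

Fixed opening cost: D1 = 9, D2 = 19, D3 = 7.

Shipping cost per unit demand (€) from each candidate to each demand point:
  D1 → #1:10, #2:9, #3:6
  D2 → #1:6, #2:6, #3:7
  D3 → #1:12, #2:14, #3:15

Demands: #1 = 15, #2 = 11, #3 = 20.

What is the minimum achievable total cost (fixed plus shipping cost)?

304

Open {D1, D2}: assign each demand point to its cheapest open site.
  #1→D2 15×6=90, #2→D2 11×6=66, #3→D1 20×6=120
  shipping cost 276, fixed 28 → total 304.
Compare {D1, D2, D3}: shipping cost 276 + fixed 35 = 311.
Compare {D2}: shipping cost 296 + fixed 19 = 315.
Compare {D2, D3}: shipping cost 296 + fixed 26 = 322.
All other subsets cost ≥ 311. Minimum total cost: 304.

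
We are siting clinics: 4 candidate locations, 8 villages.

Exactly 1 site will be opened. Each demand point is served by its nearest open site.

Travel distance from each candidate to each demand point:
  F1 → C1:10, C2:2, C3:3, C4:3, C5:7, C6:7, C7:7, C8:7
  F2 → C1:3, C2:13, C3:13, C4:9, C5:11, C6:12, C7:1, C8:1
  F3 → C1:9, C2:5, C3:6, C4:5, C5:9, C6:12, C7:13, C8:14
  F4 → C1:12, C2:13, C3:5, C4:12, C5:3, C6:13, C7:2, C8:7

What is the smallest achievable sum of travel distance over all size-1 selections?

Open {F1}.
  C1→F1 10, C2→F1 2, C3→F1 3, C4→F1 3, C5→F1 7, C6→F1 7, C7→F1 7, C8→F1 7  ⇒ total 46.
Compare {F2}: total 63.
Compare {F4}: total 67.
No size-1 selection does better; minimum is 46.

46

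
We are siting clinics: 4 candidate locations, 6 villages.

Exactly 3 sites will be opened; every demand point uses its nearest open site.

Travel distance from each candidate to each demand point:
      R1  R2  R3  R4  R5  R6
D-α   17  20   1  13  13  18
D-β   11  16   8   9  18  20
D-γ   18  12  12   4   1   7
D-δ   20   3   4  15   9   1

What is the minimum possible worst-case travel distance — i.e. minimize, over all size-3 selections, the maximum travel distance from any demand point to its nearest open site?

11

Open {D-α, D-β, D-δ}.
  Farthest demand point is R1 at travel distance 11 (to D-β); all others are ≤ 11.
With {D-β, D-γ, D-δ} the worst case is 11.
With {D-α, D-β, D-γ} the worst case is 12.
No size-3 selection achieves below 11.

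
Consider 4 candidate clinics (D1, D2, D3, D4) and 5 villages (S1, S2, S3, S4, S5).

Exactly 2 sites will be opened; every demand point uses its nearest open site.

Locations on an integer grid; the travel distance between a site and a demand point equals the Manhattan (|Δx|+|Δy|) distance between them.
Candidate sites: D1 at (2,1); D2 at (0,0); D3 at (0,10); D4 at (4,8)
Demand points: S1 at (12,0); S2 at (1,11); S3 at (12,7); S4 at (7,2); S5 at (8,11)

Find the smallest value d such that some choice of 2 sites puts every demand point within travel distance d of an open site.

11

Open {D1, D4}.
  Farthest demand point is S1 at travel distance 11 (to D1); all others are ≤ 11.
With {D2, D4} the worst case is 12.
With {D1, D3} the worst case is 15.
No size-2 selection achieves below 11.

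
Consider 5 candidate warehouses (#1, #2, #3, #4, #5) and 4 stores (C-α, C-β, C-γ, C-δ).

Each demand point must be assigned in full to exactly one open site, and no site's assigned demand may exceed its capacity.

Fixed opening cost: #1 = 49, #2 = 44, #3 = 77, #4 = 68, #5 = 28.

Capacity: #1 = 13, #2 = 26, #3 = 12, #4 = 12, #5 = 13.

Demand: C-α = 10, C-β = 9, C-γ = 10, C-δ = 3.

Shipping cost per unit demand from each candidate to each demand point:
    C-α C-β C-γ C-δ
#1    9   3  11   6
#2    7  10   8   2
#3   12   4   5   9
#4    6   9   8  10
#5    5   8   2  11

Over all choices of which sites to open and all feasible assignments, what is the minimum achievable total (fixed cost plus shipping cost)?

Open {#1, #2, #5}; cheapest assignment that respects the capacities:
  #1 (cap 13, load 9): C-β — cost 9×3 = 27
  #2 (cap 26, load 13): C-α, C-δ — cost 10×7 + 3×2 = 76
  #5 (cap 13, load 10): C-γ — cost 10×2 = 20
  Shipping 123, fixed 121 → total 244.
  Any other capacity-feasible assignment to {#1, #2, #5} ships for at least 123.
Compare {#2, #5}: its best feasible assignment gives total 258.
Compare {#1, #4, #5}: its best feasible assignment gives total 270.
Every other set of open sites that can feasibly serve all demand totals ≥ 258 even under its best assignment. Minimum: 244.

244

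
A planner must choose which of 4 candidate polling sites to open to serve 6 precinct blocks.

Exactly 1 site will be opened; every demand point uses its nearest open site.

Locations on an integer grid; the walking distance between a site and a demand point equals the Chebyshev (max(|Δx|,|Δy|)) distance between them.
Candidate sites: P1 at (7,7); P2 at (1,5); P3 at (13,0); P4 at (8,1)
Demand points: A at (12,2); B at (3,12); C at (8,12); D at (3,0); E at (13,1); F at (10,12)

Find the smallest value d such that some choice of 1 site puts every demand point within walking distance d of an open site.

Open {P1}.
  Farthest demand point is D at walking distance 7 (to P1); all others are ≤ 7.
With {P4} the worst case is 11.
With {P2} the worst case is 12.
No size-1 selection achieves below 7.

7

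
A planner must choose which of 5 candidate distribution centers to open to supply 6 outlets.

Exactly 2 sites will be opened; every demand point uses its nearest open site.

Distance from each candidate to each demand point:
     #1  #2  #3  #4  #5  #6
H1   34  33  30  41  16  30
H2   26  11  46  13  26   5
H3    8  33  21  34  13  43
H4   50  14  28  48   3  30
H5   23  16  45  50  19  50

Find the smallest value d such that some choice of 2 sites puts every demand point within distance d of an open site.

21

Open {H2, H3}.
  Farthest demand point is #3 at distance 21 (to H3); all others are ≤ 21.
With {H2, H4} the worst case is 28.
With {H1, H2} the worst case is 30.
No size-2 selection achieves below 21.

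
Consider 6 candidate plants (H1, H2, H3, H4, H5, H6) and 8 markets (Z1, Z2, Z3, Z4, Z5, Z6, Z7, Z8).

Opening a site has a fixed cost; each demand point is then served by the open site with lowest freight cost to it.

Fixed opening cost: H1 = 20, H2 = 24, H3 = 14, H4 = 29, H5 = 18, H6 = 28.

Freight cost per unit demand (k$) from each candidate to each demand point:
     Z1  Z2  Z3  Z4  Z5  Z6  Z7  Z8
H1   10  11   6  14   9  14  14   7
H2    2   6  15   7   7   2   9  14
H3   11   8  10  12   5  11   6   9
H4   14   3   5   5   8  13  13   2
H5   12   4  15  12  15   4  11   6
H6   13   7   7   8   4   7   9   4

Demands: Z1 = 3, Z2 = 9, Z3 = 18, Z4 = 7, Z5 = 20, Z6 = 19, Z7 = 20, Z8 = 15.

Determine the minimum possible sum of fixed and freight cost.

Open {H2, H3, H4}: assign each demand point to its cheapest open site.
  Z1→H2 3×2=6, Z2→H4 9×3=27, Z3→H4 18×5=90, Z4→H4 7×5=35, Z5→H3 20×5=100, Z6→H2 19×2=38, Z7→H3 20×6=120, Z8→H4 15×2=30
  freight cost 446, fixed 67 → total 513.
Compare {H2, H3, H4, H6}: freight cost 426 + fixed 95 = 521.
Compare {H2, H3, H4, H5}: freight cost 446 + fixed 85 = 531.
Compare {H1, H2, H3, H4}: freight cost 446 + fixed 87 = 533.
All other subsets cost ≥ 521. Minimum total cost: 513.

513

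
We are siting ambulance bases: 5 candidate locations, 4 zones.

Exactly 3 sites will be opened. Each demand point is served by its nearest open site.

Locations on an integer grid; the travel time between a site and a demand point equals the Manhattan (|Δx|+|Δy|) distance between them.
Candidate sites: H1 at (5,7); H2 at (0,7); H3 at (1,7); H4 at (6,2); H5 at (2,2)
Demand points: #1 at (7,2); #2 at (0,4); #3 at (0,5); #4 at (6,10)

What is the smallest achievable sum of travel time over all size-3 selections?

10

Open {H1, H2, H4}.
  #1→H4 1, #2→H2 3, #3→H2 2, #4→H1 4  ⇒ total 10.
Compare {H1, H3, H4}: total 12.
Compare {H1, H2, H5}: total 14.
No size-3 selection does better; minimum is 10.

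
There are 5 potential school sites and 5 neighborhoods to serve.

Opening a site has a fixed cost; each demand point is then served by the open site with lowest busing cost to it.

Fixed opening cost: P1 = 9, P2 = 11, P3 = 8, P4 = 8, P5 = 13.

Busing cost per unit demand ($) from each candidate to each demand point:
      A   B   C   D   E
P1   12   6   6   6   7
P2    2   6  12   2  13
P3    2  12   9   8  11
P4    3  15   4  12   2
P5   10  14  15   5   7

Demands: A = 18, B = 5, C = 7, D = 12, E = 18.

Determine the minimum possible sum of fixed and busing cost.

173

Open {P2, P4}: assign each demand point to its cheapest open site.
  A→P2 18×2=36, B→P2 5×6=30, C→P4 7×4=28, D→P2 12×2=24, E→P4 18×2=36
  busing cost 154, fixed 19 → total 173.
Compare {P2, P3, P4}: busing cost 154 + fixed 27 = 181.
Compare {P1, P2, P4}: busing cost 154 + fixed 28 = 182.
Compare {P2, P4, P5}: busing cost 154 + fixed 32 = 186.
All other subsets cost ≥ 181. Minimum total cost: 173.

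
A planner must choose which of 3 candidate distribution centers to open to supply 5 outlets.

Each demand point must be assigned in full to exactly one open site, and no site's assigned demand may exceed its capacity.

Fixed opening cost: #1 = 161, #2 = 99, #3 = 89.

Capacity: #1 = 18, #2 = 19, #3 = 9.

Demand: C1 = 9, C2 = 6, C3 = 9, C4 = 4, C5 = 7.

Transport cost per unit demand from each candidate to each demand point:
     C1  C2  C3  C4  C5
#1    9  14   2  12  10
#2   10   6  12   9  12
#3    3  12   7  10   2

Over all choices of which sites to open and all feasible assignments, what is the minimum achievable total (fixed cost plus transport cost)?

Open {#1, #2}; cheapest assignment that respects the capacities:
  #1 (cap 18, load 16): C3, C5 — cost 9×2 + 7×10 = 88
  #2 (cap 19, load 19): C1, C2, C4 — cost 9×10 + 6×6 + 4×9 = 162
  Shipping 250, fixed 260 → total 510.
  Any other capacity-feasible assignment to {#1, #2} ships for at least 250.
Compare {#1, #2, #3}: its best feasible assignment gives total 534.
Every other set of open sites that can feasibly serve all demand totals ≥ 534 even under its best assignment. Minimum: 510.

510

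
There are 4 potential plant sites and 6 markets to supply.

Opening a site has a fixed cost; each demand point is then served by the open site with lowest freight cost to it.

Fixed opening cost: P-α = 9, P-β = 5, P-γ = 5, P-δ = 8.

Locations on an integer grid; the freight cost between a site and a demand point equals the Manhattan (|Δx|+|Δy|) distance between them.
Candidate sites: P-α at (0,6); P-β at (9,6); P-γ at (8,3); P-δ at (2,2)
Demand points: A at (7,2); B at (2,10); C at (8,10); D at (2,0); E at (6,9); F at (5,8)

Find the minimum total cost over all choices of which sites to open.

45

Open {P-β, P-δ}: assign each demand point to its cheapest open site.
  A→P-δ 5, B→P-δ 8, C→P-β 5, D→P-δ 2, E→P-β 6, F→P-β 6
  freight cost 32, fixed 13 → total 45.
Compare {P-β, P-γ, P-δ}: freight cost 29 + fixed 18 = 47.
Compare {P-γ, P-δ}: freight cost 35 + fixed 13 = 48.
Compare {P-β, P-γ}: freight cost 39 + fixed 10 = 49.
All other subsets cost ≥ 47. Minimum total cost: 45.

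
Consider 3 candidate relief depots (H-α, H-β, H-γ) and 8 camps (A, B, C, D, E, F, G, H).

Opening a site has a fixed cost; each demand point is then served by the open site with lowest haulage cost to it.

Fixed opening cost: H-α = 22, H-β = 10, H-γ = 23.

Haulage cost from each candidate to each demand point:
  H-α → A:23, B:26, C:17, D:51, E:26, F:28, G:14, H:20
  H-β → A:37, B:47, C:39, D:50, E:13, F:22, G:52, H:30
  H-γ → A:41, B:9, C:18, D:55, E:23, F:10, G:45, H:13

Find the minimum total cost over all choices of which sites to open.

Open {H-α, H-β, H-γ}: assign each demand point to its cheapest open site.
  A→H-α 23, B→H-γ 9, C→H-α 17, D→H-β 50, E→H-β 13, F→H-γ 10, G→H-α 14, H→H-γ 13
  haulage cost 149, fixed 55 → total 204.
Compare {H-α, H-γ}: haulage cost 160 + fixed 45 = 205.
Compare {H-α, H-β}: haulage cost 185 + fixed 32 = 217.
Compare {H-α}: haulage cost 205 + fixed 22 = 227.
All other subsets cost ≥ 205. Minimum total cost: 204.

204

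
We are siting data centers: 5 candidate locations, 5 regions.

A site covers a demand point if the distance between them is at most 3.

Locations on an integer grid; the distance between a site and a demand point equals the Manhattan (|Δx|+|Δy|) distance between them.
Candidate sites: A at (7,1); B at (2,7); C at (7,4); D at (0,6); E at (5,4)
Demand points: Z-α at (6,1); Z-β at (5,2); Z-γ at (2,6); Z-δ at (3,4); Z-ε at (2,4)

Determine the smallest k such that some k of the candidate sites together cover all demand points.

Coverage sets (demand points within 3 of each site):
  A: {Z-α, Z-β}
  B: {Z-γ, Z-ε}
  C: {}
  D: {Z-γ}
  E: {Z-β, Z-δ, Z-ε}
No 2 sites suffice: every size-2 union leaves at least one demand point uncovered.
But {A, B, E} covers everything, so the minimum is 3.

3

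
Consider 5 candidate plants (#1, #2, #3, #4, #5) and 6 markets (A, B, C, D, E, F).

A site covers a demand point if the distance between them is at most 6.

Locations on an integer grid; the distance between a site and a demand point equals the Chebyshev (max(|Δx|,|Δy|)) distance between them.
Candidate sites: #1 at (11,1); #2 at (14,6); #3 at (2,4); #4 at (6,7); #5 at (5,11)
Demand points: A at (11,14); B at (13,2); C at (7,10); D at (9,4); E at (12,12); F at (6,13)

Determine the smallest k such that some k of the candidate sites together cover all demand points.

2

Coverage sets (demand points within 6 of each site):
  #1: {B, D}
  #2: {B, D, E}
  #3: {C}
  #4: {C, D, E, F}
  #5: {A, C, F}
No single site covers all 6 demand points.
But {#2, #5} covers everything, so the minimum is 2.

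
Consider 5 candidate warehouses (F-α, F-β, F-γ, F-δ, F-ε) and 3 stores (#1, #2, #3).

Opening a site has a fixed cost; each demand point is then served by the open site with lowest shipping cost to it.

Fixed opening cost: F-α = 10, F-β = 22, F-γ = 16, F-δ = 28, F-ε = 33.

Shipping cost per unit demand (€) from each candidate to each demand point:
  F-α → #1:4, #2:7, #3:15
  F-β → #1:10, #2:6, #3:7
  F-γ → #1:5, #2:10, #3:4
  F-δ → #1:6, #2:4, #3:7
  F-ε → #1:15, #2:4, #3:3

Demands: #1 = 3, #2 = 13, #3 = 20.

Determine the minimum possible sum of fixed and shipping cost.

Open {F-α, F-ε}: assign each demand point to its cheapest open site.
  #1→F-α 3×4=12, #2→F-ε 13×4=52, #3→F-ε 20×3=60
  shipping cost 124, fixed 43 → total 167.
Compare {F-γ, F-ε}: shipping cost 127 + fixed 49 = 176.
Compare {F-α, F-γ, F-ε}: shipping cost 124 + fixed 59 = 183.
Compare {F-α, F-β, F-ε}: shipping cost 124 + fixed 65 = 189.
All other subsets cost ≥ 176. Minimum total cost: 167.

167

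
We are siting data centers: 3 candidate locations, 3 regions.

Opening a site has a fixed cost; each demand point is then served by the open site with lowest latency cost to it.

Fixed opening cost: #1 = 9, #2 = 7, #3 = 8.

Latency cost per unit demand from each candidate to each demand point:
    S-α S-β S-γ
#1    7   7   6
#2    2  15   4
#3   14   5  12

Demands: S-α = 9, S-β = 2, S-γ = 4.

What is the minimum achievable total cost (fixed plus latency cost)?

Open {#2, #3}: assign each demand point to its cheapest open site.
  S-α→#2 9×2=18, S-β→#3 2×5=10, S-γ→#2 4×4=16
  latency cost 44, fixed 15 → total 59.
Compare {#1, #2}: latency cost 48 + fixed 16 = 64.
Compare {#1, #2, #3}: latency cost 44 + fixed 24 = 68.
Compare {#2}: latency cost 64 + fixed 7 = 71.
All other subsets cost ≥ 64. Minimum total cost: 59.

59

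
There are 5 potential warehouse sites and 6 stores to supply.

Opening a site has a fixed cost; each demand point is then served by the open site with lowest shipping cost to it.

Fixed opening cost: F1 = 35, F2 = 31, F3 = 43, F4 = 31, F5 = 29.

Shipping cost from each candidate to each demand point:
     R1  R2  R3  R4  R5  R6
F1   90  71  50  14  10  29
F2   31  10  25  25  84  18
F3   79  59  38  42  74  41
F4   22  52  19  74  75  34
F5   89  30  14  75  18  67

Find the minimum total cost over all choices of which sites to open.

Open {F1, F2}: assign each demand point to its cheapest open site.
  R1→F2 31, R2→F2 10, R3→F2 25, R4→F1 14, R5→F1 10, R6→F2 18
  shipping cost 108, fixed 66 → total 174.
Compare {F2, F5}: shipping cost 116 + fixed 60 = 176.
Compare {F1, F2, F4}: shipping cost 93 + fixed 97 = 190.
Compare {F1, F2, F5}: shipping cost 97 + fixed 95 = 192.
All other subsets cost ≥ 176. Minimum total cost: 174.

174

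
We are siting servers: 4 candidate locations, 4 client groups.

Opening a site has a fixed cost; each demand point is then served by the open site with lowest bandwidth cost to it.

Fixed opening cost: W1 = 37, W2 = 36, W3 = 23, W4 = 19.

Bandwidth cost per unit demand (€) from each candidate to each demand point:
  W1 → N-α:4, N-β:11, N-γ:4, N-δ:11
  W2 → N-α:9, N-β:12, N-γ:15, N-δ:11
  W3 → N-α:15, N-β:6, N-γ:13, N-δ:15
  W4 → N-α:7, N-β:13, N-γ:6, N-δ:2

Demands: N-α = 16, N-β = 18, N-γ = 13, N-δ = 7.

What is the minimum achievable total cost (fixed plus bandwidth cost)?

Open {W1, W3, W4}: assign each demand point to its cheapest open site.
  N-α→W1 16×4=64, N-β→W3 18×6=108, N-γ→W1 13×4=52, N-δ→W4 7×2=14
  bandwidth cost 238, fixed 79 → total 317.
Compare {W1, W2, W3, W4}: bandwidth cost 238 + fixed 115 = 353.
Compare {W3, W4}: bandwidth cost 312 + fixed 42 = 354.
Compare {W1, W3}: bandwidth cost 301 + fixed 60 = 361.
All other subsets cost ≥ 353. Minimum total cost: 317.

317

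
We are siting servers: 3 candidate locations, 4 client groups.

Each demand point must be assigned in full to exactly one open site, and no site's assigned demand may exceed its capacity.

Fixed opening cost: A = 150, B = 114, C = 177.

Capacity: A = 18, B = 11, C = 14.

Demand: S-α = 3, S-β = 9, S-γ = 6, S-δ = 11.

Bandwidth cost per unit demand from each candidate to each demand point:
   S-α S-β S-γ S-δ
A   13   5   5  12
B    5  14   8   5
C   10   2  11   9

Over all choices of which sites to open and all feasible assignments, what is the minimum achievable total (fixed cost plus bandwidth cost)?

433

Open {A, B}; cheapest assignment that respects the capacities:
  A (cap 18, load 18): S-α, S-β, S-γ — cost 3×13 + 9×5 + 6×5 = 114
  B (cap 11, load 11): S-δ — cost 11×5 = 55
  Shipping 169, fixed 264 → total 433.
  Any other capacity-feasible assignment to {A, B} ships for at least 169.
Compare {A, C}: its best feasible assignment gives total 531.
Compare {A, B, C}: its best feasible assignment gives total 574.
Every other set of open sites that can feasibly serve all demand totals ≥ 531 even under its best assignment. Minimum: 433.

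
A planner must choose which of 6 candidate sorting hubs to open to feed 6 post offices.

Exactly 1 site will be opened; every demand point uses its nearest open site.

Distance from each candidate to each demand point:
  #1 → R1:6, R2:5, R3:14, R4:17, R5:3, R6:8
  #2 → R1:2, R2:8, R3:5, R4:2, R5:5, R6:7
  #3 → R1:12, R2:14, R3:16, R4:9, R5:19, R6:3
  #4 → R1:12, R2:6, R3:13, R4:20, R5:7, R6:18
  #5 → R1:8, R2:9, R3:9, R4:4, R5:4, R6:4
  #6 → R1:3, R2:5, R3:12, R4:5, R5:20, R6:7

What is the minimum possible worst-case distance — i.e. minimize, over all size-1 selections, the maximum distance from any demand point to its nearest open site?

Open {#2}.
  Farthest demand point is R2 at distance 8 (to #2); all others are ≤ 8.
With {#5} the worst case is 9.
With {#1} the worst case is 17.
No size-1 selection achieves below 8.

8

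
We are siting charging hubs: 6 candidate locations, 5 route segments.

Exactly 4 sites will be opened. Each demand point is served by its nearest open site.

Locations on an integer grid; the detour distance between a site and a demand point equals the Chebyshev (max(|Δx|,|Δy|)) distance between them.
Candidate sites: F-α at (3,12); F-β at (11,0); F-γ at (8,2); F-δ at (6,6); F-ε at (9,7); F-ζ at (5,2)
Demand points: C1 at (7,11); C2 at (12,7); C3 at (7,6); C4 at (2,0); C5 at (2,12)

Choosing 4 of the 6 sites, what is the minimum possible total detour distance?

12

Open {F-α, F-δ, F-ε, F-ζ}.
  C1→F-α 4, C2→F-ε 3, C3→F-δ 1, C4→F-ζ 3, C5→F-α 1  ⇒ total 12.
Compare {F-α, F-β, F-ε, F-ζ}: total 13.
Compare {F-α, F-γ, F-ε, F-ζ}: total 13.
No size-4 selection does better; minimum is 12.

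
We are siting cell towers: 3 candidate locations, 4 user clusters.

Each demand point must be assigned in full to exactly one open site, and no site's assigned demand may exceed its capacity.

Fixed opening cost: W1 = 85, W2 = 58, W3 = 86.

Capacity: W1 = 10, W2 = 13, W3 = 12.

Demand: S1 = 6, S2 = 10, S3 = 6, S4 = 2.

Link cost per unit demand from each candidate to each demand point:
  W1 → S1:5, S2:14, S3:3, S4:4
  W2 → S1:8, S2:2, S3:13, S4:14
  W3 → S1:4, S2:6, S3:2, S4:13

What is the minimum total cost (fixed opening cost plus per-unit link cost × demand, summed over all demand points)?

Open {W2, W3}; cheapest assignment that respects the capacities:
  W2 (cap 13, load 12): S2, S4 — cost 10×2 + 2×14 = 48
  W3 (cap 12, load 12): S1, S3 — cost 6×4 + 6×2 = 36
  Shipping 84, fixed 144 → total 228.
  Any other capacity-feasible assignment to {W2, W3} ships for at least 84.
Compare {W1, W2, W3}: its best feasible assignment gives total 293.
Every other set of open sites that can feasibly serve all demand totals ≥ 293 even under its best assignment. Minimum: 228.

228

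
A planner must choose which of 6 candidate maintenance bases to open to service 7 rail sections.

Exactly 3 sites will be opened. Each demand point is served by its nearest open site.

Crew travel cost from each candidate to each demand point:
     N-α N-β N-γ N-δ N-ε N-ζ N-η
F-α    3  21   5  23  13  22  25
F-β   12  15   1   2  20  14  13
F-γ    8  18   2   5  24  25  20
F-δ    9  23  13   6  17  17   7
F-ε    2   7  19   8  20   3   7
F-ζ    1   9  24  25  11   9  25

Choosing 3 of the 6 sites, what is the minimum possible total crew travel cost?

Open {F-β, F-ε, F-ζ}.
  N-α→F-ζ 1, N-β→F-ε 7, N-γ→F-β 1, N-δ→F-β 2, N-ε→F-ζ 11, N-ζ→F-ε 3, N-η→F-ε 7  ⇒ total 32.
Compare {F-α, F-β, F-ε}: total 35.
Compare {F-γ, F-ε, F-ζ}: total 36.
No size-3 selection does better; minimum is 32.

32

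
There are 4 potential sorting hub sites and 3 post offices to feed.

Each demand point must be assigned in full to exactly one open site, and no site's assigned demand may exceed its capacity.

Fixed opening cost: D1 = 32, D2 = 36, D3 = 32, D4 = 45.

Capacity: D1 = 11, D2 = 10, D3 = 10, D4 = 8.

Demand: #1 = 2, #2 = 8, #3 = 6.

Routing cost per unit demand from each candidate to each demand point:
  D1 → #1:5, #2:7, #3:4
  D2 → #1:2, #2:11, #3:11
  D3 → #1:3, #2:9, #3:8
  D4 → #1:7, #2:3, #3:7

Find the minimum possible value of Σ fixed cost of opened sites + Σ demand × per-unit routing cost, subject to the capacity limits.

135

Open {D1, D4}; cheapest assignment that respects the capacities:
  D1 (cap 11, load 8): #1, #3 — cost 2×5 + 6×4 = 34
  D4 (cap 8, load 8): #2 — cost 8×3 = 24
  Shipping 58, fixed 77 → total 135.
  Any other capacity-feasible assignment to {D1, D4} ships for at least 58.
Compare {D3, D4}: its best feasible assignment gives total 155.
Compare {D1, D3, D4}: its best feasible assignment gives total 163.
Every other set of open sites that can feasibly serve all demand totals ≥ 155 even under its best assignment. Minimum: 135.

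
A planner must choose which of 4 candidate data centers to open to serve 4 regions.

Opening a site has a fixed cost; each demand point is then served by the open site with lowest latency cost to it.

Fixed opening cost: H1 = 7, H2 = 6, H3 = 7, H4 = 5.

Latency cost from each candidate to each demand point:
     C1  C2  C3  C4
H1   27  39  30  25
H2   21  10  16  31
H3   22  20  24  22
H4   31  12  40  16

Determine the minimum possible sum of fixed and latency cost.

Open {H2, H4}: assign each demand point to its cheapest open site.
  C1→H2 21, C2→H2 10, C3→H2 16, C4→H4 16
  latency cost 63, fixed 11 → total 74.
Compare {H1, H2, H4}: latency cost 63 + fixed 18 = 81.
Compare {H2, H3, H4}: latency cost 63 + fixed 18 = 81.
Compare {H2, H3}: latency cost 69 + fixed 13 = 82.
All other subsets cost ≥ 81. Minimum total cost: 74.

74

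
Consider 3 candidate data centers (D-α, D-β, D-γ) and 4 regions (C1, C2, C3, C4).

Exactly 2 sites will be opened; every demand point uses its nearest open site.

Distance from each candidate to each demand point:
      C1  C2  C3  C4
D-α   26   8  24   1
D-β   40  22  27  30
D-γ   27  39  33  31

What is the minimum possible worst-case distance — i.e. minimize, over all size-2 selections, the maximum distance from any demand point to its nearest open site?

26

Open {D-α, D-β}.
  Farthest demand point is C1 at distance 26 (to D-α); all others are ≤ 26.
With {D-α, D-γ} the worst case is 26.
With {D-β, D-γ} the worst case is 30.
No size-2 selection achieves below 26.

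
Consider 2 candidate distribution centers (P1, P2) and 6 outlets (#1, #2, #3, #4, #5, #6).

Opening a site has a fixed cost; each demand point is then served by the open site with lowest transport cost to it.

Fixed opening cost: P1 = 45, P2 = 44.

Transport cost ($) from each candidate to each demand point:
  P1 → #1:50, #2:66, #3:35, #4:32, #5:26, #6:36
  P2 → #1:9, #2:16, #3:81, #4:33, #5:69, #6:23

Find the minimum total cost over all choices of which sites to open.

230

Open {P1, P2}: assign each demand point to its cheapest open site.
  #1→P2 9, #2→P2 16, #3→P1 35, #4→P1 32, #5→P1 26, #6→P2 23
  transport cost 141, fixed 89 → total 230.
Compare {P2}: transport cost 231 + fixed 44 = 275.
Compare {P1}: transport cost 245 + fixed 45 = 290.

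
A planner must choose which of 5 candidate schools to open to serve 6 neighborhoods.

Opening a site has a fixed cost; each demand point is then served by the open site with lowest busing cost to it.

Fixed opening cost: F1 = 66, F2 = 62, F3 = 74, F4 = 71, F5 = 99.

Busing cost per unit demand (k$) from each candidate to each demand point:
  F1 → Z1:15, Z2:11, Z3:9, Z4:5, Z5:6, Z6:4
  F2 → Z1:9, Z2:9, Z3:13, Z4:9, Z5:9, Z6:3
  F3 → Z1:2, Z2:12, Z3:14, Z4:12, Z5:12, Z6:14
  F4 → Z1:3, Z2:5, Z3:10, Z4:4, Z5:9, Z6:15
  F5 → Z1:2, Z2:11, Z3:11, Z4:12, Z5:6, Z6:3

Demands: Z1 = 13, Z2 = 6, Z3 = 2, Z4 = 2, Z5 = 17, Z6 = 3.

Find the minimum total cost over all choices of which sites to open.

346

Open {F1, F4}: assign each demand point to its cheapest open site.
  Z1→F4 13×3=39, Z2→F4 6×5=30, Z3→F1 2×9=18, Z4→F4 2×4=8, Z5→F1 17×6=102, Z6→F1 3×4=12
  busing cost 209, fixed 137 → total 346.
Compare {F5}: busing cost 249 + fixed 99 = 348.
Compare {F4, F5}: busing cost 195 + fixed 170 = 365.
Compare {F4}: busing cost 295 + fixed 71 = 366.
All other subsets cost ≥ 348. Minimum total cost: 346.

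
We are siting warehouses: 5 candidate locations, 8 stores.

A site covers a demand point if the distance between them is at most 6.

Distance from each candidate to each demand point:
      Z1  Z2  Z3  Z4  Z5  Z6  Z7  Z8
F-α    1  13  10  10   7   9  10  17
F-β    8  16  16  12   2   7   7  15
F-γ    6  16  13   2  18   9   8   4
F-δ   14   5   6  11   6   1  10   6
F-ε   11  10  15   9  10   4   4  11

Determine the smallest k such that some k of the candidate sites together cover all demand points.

Coverage sets (demand points within 6 of each site):
  F-α: {Z1}
  F-β: {Z5}
  F-γ: {Z1, Z4, Z8}
  F-δ: {Z2, Z3, Z5, Z6, Z8}
  F-ε: {Z6, Z7}
No 2 sites suffice: every size-2 union leaves at least one demand point uncovered.
But {F-γ, F-δ, F-ε} covers everything, so the minimum is 3.

3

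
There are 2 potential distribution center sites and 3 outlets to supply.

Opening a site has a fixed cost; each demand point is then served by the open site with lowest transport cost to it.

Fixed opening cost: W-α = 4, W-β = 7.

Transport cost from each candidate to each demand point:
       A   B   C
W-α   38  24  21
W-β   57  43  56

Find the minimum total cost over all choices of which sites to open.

Open {W-α}: assign each demand point to its cheapest open site.
  A→W-α 38, B→W-α 24, C→W-α 21
  transport cost 83, fixed 4 → total 87.
Compare {W-α, W-β}: transport cost 83 + fixed 11 = 94.
Compare {W-β}: transport cost 156 + fixed 7 = 163.

87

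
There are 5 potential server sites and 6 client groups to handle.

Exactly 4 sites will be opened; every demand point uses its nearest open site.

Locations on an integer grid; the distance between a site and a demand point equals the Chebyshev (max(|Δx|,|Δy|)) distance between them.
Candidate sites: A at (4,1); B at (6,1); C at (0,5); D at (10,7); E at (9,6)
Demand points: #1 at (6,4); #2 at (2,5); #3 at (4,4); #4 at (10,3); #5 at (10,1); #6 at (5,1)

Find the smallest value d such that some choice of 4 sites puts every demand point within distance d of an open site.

Open {A, B, C, D}.
  Farthest demand point is #4 at distance 4 (to B); all others are ≤ 4.
With {A, B, C, E} the worst case is 4.
With {A, B, D, E} the worst case is 4.
No size-4 selection achieves below 4.

4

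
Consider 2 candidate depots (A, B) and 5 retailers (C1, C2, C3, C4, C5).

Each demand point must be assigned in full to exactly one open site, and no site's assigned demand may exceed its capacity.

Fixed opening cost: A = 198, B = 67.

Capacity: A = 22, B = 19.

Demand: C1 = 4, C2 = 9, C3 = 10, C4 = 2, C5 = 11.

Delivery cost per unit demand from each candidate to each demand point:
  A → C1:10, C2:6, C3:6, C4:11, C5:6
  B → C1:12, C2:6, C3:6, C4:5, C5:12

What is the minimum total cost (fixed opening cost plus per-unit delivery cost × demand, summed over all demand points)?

Open {A, B}; cheapest assignment that respects the capacities:
  A (cap 22, load 21): C3, C5 — cost 10×6 + 11×6 = 126
  B (cap 19, load 15): C1, C2, C4 — cost 4×12 + 9×6 + 2×5 = 112
  Shipping 238, fixed 265 → total 503.
  Any other capacity-feasible assignment to {A, B} ships for at least 238.
Total demand is 36 and no other set of sites has combined capacity ≥ 36, so {A, B} is the only feasible choice of open sites. Minimum: 503.

503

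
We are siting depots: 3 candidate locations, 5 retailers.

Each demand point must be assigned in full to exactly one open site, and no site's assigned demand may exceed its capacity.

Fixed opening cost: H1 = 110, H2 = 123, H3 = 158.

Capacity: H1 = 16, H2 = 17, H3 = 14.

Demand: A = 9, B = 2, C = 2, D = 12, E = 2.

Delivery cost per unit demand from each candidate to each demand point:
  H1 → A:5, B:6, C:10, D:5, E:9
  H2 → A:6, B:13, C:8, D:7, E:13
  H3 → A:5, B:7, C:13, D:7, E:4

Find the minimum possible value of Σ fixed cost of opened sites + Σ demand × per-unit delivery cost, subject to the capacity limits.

393

Open {H1, H2}; cheapest assignment that respects the capacities:
  H1 (cap 16, load 16): B, D, E — cost 2×6 + 12×5 + 2×9 = 90
  H2 (cap 17, load 11): A, C — cost 9×6 + 2×8 = 70
  Shipping 160, fixed 233 → total 393.
  Any other capacity-feasible assignment to {H1, H2} ships for at least 160.
Compare {H1, H3}: its best feasible assignment gives total 413.
Compare {H2, H3}: its best feasible assignment gives total 448.
Every other set of open sites that can feasibly serve all demand totals ≥ 413 even under its best assignment. Minimum: 393.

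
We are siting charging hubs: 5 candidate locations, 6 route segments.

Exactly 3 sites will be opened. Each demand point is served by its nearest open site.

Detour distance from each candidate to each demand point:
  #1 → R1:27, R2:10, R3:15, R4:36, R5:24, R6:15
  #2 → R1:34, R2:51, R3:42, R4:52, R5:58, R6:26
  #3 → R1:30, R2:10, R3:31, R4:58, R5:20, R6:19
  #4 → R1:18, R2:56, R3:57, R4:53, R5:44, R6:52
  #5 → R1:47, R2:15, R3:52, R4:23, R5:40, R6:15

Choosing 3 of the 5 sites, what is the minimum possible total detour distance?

105

Open {#1, #4, #5}.
  R1→#4 18, R2→#1 10, R3→#1 15, R4→#5 23, R5→#1 24, R6→#1 15  ⇒ total 105.
Compare {#1, #3, #5}: total 110.
Compare {#1, #2, #5}: total 114.
No size-3 selection does better; minimum is 105.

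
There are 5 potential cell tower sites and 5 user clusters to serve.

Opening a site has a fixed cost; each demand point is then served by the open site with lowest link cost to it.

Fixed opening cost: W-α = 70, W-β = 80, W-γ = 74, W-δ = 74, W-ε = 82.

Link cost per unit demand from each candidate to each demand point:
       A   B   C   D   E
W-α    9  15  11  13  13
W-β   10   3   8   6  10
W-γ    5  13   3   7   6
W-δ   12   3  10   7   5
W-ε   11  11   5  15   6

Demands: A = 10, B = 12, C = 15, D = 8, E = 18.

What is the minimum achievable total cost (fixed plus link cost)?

Open {W-γ, W-δ}: assign each demand point to its cheapest open site.
  A→W-γ 10×5=50, B→W-δ 12×3=36, C→W-γ 15×3=45, D→W-γ 8×7=56, E→W-δ 18×5=90
  link cost 277, fixed 148 → total 425.
Compare {W-β, W-γ}: link cost 287 + fixed 154 = 441.
Compare {W-γ}: link cost 415 + fixed 74 = 489.
Compare {W-α, W-γ, W-δ}: link cost 277 + fixed 218 = 495.
All other subsets cost ≥ 441. Minimum total cost: 425.

425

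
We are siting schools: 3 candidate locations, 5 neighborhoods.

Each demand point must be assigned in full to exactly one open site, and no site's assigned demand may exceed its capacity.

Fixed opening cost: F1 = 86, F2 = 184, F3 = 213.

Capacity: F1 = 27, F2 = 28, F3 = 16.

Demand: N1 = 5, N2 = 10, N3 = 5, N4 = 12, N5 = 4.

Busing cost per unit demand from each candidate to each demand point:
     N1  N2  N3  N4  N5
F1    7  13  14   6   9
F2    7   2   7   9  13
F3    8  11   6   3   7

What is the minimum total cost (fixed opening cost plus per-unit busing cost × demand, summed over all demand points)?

Open {F1, F2}; cheapest assignment that respects the capacities:
  F1 (cap 27, load 21): N1, N4, N5 — cost 5×7 + 12×6 + 4×9 = 143
  F2 (cap 28, load 15): N2, N3 — cost 10×2 + 5×7 = 55
  Shipping 198, fixed 270 → total 468.
  Any other capacity-feasible assignment to {F1, F2} ships for at least 198.
Compare {F2, F3}: its best feasible assignment gives total 551.
Compare {F1, F3}: its best feasible assignment gives total 582.
Every other set of open sites that can feasibly serve all demand totals ≥ 551 even under its best assignment. Minimum: 468.

468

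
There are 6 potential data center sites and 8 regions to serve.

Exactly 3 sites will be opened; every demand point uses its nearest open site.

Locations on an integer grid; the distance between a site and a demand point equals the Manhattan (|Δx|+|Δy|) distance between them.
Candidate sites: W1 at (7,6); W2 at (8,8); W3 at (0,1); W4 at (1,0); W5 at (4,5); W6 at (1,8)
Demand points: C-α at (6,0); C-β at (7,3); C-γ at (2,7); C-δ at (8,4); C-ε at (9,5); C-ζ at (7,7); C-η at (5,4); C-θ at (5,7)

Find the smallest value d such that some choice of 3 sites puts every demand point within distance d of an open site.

Open {W1, W4, W5}.
  Farthest demand point is C-α at distance 5 (to W4); all others are ≤ 5.
With {W1, W4, W6} the worst case is 5.
With {W2, W4, W5} the worst case is 5.
No size-3 selection achieves below 5.

5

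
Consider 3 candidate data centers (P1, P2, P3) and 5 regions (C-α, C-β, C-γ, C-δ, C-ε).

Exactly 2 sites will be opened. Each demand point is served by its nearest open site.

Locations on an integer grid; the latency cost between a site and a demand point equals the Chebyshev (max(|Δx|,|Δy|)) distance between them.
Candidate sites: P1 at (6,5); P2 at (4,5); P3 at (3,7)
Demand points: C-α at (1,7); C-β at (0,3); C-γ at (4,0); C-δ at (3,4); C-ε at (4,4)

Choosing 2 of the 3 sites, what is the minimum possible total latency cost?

Open {P2, P3}.
  C-α→P3 2, C-β→P2 4, C-γ→P2 5, C-δ→P2 1, C-ε→P2 1  ⇒ total 13.
Compare {P1, P2}: total 14.
Compare {P1, P3}: total 16.

13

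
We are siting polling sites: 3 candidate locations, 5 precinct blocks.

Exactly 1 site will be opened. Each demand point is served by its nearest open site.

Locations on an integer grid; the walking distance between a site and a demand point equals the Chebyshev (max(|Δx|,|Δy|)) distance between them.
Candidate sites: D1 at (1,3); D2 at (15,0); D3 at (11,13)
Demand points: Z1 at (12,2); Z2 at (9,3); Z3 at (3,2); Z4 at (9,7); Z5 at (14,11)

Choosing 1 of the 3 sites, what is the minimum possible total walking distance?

Open {D2}.
  Z1→D2 3, Z2→D2 6, Z3→D2 12, Z4→D2 7, Z5→D2 11  ⇒ total 39.
Compare {D3}: total 41.
Compare {D1}: total 42.

39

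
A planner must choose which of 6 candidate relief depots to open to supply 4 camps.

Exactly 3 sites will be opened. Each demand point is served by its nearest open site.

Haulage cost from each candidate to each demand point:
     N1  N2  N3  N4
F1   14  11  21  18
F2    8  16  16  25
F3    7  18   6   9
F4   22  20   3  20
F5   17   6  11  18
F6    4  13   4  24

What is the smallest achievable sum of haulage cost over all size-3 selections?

Open {F3, F5, F6}.
  N1→F6 4, N2→F5 6, N3→F6 4, N4→F3 9  ⇒ total 23.
Compare {F3, F4, F5}: total 25.
Compare {F1, F3, F5}: total 28.
No size-3 selection does better; minimum is 23.

23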